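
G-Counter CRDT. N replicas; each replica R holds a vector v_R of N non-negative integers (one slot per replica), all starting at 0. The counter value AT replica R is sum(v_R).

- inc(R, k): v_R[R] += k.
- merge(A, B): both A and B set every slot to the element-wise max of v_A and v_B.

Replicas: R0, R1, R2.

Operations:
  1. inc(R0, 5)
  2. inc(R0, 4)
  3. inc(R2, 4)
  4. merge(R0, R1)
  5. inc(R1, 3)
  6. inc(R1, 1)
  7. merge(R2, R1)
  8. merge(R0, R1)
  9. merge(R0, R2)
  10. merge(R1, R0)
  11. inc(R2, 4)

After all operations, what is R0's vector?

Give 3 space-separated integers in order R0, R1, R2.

Op 1: inc R0 by 5 -> R0=(5,0,0) value=5
Op 2: inc R0 by 4 -> R0=(9,0,0) value=9
Op 3: inc R2 by 4 -> R2=(0,0,4) value=4
Op 4: merge R0<->R1 -> R0=(9,0,0) R1=(9,0,0)
Op 5: inc R1 by 3 -> R1=(9,3,0) value=12
Op 6: inc R1 by 1 -> R1=(9,4,0) value=13
Op 7: merge R2<->R1 -> R2=(9,4,4) R1=(9,4,4)
Op 8: merge R0<->R1 -> R0=(9,4,4) R1=(9,4,4)
Op 9: merge R0<->R2 -> R0=(9,4,4) R2=(9,4,4)
Op 10: merge R1<->R0 -> R1=(9,4,4) R0=(9,4,4)
Op 11: inc R2 by 4 -> R2=(9,4,8) value=21

Answer: 9 4 4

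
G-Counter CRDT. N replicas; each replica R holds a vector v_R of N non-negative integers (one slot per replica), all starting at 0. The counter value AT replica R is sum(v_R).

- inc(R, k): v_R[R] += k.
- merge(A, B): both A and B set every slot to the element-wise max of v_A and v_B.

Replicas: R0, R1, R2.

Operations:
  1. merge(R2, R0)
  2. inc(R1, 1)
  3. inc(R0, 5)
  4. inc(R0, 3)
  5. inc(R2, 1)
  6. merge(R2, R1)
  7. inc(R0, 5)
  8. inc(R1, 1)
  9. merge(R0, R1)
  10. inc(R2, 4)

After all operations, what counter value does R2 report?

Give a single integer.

Op 1: merge R2<->R0 -> R2=(0,0,0) R0=(0,0,0)
Op 2: inc R1 by 1 -> R1=(0,1,0) value=1
Op 3: inc R0 by 5 -> R0=(5,0,0) value=5
Op 4: inc R0 by 3 -> R0=(8,0,0) value=8
Op 5: inc R2 by 1 -> R2=(0,0,1) value=1
Op 6: merge R2<->R1 -> R2=(0,1,1) R1=(0,1,1)
Op 7: inc R0 by 5 -> R0=(13,0,0) value=13
Op 8: inc R1 by 1 -> R1=(0,2,1) value=3
Op 9: merge R0<->R1 -> R0=(13,2,1) R1=(13,2,1)
Op 10: inc R2 by 4 -> R2=(0,1,5) value=6

Answer: 6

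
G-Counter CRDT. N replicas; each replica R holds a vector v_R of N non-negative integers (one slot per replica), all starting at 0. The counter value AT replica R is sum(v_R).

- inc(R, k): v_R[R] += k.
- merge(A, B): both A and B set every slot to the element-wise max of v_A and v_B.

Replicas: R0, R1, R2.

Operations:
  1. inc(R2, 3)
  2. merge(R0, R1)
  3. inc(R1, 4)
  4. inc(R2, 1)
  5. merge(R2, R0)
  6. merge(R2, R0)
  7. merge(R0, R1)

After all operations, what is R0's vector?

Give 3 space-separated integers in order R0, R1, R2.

Answer: 0 4 4

Derivation:
Op 1: inc R2 by 3 -> R2=(0,0,3) value=3
Op 2: merge R0<->R1 -> R0=(0,0,0) R1=(0,0,0)
Op 3: inc R1 by 4 -> R1=(0,4,0) value=4
Op 4: inc R2 by 1 -> R2=(0,0,4) value=4
Op 5: merge R2<->R0 -> R2=(0,0,4) R0=(0,0,4)
Op 6: merge R2<->R0 -> R2=(0,0,4) R0=(0,0,4)
Op 7: merge R0<->R1 -> R0=(0,4,4) R1=(0,4,4)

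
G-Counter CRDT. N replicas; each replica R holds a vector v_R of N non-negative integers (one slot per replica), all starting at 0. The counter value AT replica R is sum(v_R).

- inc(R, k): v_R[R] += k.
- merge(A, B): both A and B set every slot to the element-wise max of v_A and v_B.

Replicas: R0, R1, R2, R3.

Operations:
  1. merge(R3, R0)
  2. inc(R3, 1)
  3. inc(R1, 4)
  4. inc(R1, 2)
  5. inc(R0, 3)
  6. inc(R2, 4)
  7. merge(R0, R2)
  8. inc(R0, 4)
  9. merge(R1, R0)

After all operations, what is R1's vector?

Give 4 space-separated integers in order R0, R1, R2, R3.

Answer: 7 6 4 0

Derivation:
Op 1: merge R3<->R0 -> R3=(0,0,0,0) R0=(0,0,0,0)
Op 2: inc R3 by 1 -> R3=(0,0,0,1) value=1
Op 3: inc R1 by 4 -> R1=(0,4,0,0) value=4
Op 4: inc R1 by 2 -> R1=(0,6,0,0) value=6
Op 5: inc R0 by 3 -> R0=(3,0,0,0) value=3
Op 6: inc R2 by 4 -> R2=(0,0,4,0) value=4
Op 7: merge R0<->R2 -> R0=(3,0,4,0) R2=(3,0,4,0)
Op 8: inc R0 by 4 -> R0=(7,0,4,0) value=11
Op 9: merge R1<->R0 -> R1=(7,6,4,0) R0=(7,6,4,0)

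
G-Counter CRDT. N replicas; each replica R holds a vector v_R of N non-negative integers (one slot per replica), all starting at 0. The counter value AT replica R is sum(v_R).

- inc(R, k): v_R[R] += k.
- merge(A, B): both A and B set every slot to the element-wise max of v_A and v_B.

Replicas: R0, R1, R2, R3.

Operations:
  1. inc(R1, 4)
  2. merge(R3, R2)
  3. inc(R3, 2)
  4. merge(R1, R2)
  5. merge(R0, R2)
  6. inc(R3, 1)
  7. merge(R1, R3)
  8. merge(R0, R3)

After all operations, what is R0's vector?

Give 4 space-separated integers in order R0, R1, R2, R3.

Answer: 0 4 0 3

Derivation:
Op 1: inc R1 by 4 -> R1=(0,4,0,0) value=4
Op 2: merge R3<->R2 -> R3=(0,0,0,0) R2=(0,0,0,0)
Op 3: inc R3 by 2 -> R3=(0,0,0,2) value=2
Op 4: merge R1<->R2 -> R1=(0,4,0,0) R2=(0,4,0,0)
Op 5: merge R0<->R2 -> R0=(0,4,0,0) R2=(0,4,0,0)
Op 6: inc R3 by 1 -> R3=(0,0,0,3) value=3
Op 7: merge R1<->R3 -> R1=(0,4,0,3) R3=(0,4,0,3)
Op 8: merge R0<->R3 -> R0=(0,4,0,3) R3=(0,4,0,3)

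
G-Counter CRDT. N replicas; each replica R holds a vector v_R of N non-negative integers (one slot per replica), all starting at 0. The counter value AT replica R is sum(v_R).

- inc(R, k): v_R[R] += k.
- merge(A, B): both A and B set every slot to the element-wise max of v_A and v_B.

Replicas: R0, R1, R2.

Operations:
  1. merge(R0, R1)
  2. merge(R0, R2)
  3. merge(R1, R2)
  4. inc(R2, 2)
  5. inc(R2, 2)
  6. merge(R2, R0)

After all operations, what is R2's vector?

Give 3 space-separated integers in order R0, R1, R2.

Answer: 0 0 4

Derivation:
Op 1: merge R0<->R1 -> R0=(0,0,0) R1=(0,0,0)
Op 2: merge R0<->R2 -> R0=(0,0,0) R2=(0,0,0)
Op 3: merge R1<->R2 -> R1=(0,0,0) R2=(0,0,0)
Op 4: inc R2 by 2 -> R2=(0,0,2) value=2
Op 5: inc R2 by 2 -> R2=(0,0,4) value=4
Op 6: merge R2<->R0 -> R2=(0,0,4) R0=(0,0,4)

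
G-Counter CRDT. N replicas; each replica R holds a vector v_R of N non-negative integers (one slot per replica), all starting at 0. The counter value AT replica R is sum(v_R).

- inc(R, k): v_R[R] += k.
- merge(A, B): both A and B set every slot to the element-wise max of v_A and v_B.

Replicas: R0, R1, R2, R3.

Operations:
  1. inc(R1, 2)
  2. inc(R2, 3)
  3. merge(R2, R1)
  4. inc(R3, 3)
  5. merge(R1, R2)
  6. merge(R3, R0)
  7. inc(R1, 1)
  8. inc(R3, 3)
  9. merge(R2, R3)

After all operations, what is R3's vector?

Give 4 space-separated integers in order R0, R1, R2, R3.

Op 1: inc R1 by 2 -> R1=(0,2,0,0) value=2
Op 2: inc R2 by 3 -> R2=(0,0,3,0) value=3
Op 3: merge R2<->R1 -> R2=(0,2,3,0) R1=(0,2,3,0)
Op 4: inc R3 by 3 -> R3=(0,0,0,3) value=3
Op 5: merge R1<->R2 -> R1=(0,2,3,0) R2=(0,2,3,0)
Op 6: merge R3<->R0 -> R3=(0,0,0,3) R0=(0,0,0,3)
Op 7: inc R1 by 1 -> R1=(0,3,3,0) value=6
Op 8: inc R3 by 3 -> R3=(0,0,0,6) value=6
Op 9: merge R2<->R3 -> R2=(0,2,3,6) R3=(0,2,3,6)

Answer: 0 2 3 6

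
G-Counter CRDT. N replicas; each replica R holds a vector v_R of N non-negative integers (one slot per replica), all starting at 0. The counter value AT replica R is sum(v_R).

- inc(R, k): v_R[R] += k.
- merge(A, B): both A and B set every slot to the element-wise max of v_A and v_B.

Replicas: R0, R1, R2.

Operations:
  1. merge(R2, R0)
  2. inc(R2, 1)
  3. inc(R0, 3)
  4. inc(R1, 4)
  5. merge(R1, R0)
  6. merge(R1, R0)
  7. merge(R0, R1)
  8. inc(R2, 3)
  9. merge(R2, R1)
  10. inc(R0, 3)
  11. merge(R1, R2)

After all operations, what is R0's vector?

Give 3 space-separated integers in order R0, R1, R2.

Op 1: merge R2<->R0 -> R2=(0,0,0) R0=(0,0,0)
Op 2: inc R2 by 1 -> R2=(0,0,1) value=1
Op 3: inc R0 by 3 -> R0=(3,0,0) value=3
Op 4: inc R1 by 4 -> R1=(0,4,0) value=4
Op 5: merge R1<->R0 -> R1=(3,4,0) R0=(3,4,0)
Op 6: merge R1<->R0 -> R1=(3,4,0) R0=(3,4,0)
Op 7: merge R0<->R1 -> R0=(3,4,0) R1=(3,4,0)
Op 8: inc R2 by 3 -> R2=(0,0,4) value=4
Op 9: merge R2<->R1 -> R2=(3,4,4) R1=(3,4,4)
Op 10: inc R0 by 3 -> R0=(6,4,0) value=10
Op 11: merge R1<->R2 -> R1=(3,4,4) R2=(3,4,4)

Answer: 6 4 0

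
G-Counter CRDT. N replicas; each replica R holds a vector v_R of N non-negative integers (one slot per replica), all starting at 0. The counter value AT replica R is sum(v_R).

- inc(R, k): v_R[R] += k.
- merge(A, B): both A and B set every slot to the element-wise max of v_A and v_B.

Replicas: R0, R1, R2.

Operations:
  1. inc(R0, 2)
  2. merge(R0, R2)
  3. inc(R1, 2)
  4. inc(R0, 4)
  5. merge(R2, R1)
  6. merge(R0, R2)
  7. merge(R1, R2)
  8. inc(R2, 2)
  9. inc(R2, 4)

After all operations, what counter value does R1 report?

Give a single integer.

Op 1: inc R0 by 2 -> R0=(2,0,0) value=2
Op 2: merge R0<->R2 -> R0=(2,0,0) R2=(2,0,0)
Op 3: inc R1 by 2 -> R1=(0,2,0) value=2
Op 4: inc R0 by 4 -> R0=(6,0,0) value=6
Op 5: merge R2<->R1 -> R2=(2,2,0) R1=(2,2,0)
Op 6: merge R0<->R2 -> R0=(6,2,0) R2=(6,2,0)
Op 7: merge R1<->R2 -> R1=(6,2,0) R2=(6,2,0)
Op 8: inc R2 by 2 -> R2=(6,2,2) value=10
Op 9: inc R2 by 4 -> R2=(6,2,6) value=14

Answer: 8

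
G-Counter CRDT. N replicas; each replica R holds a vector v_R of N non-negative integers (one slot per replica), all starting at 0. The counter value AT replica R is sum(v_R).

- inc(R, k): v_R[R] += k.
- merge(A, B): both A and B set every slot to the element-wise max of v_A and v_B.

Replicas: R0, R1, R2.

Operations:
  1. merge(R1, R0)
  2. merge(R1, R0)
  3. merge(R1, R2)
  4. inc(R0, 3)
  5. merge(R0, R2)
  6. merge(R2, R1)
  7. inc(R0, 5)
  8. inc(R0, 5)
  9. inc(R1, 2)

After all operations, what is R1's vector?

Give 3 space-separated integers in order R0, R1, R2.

Op 1: merge R1<->R0 -> R1=(0,0,0) R0=(0,0,0)
Op 2: merge R1<->R0 -> R1=(0,0,0) R0=(0,0,0)
Op 3: merge R1<->R2 -> R1=(0,0,0) R2=(0,0,0)
Op 4: inc R0 by 3 -> R0=(3,0,0) value=3
Op 5: merge R0<->R2 -> R0=(3,0,0) R2=(3,0,0)
Op 6: merge R2<->R1 -> R2=(3,0,0) R1=(3,0,0)
Op 7: inc R0 by 5 -> R0=(8,0,0) value=8
Op 8: inc R0 by 5 -> R0=(13,0,0) value=13
Op 9: inc R1 by 2 -> R1=(3,2,0) value=5

Answer: 3 2 0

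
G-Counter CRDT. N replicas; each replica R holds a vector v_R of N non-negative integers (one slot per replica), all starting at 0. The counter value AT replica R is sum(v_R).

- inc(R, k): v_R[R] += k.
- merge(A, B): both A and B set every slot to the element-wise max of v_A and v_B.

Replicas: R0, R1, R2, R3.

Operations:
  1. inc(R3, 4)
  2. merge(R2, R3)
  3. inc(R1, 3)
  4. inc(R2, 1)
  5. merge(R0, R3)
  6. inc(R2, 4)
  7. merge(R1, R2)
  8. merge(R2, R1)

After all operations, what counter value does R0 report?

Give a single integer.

Answer: 4

Derivation:
Op 1: inc R3 by 4 -> R3=(0,0,0,4) value=4
Op 2: merge R2<->R3 -> R2=(0,0,0,4) R3=(0,0,0,4)
Op 3: inc R1 by 3 -> R1=(0,3,0,0) value=3
Op 4: inc R2 by 1 -> R2=(0,0,1,4) value=5
Op 5: merge R0<->R3 -> R0=(0,0,0,4) R3=(0,0,0,4)
Op 6: inc R2 by 4 -> R2=(0,0,5,4) value=9
Op 7: merge R1<->R2 -> R1=(0,3,5,4) R2=(0,3,5,4)
Op 8: merge R2<->R1 -> R2=(0,3,5,4) R1=(0,3,5,4)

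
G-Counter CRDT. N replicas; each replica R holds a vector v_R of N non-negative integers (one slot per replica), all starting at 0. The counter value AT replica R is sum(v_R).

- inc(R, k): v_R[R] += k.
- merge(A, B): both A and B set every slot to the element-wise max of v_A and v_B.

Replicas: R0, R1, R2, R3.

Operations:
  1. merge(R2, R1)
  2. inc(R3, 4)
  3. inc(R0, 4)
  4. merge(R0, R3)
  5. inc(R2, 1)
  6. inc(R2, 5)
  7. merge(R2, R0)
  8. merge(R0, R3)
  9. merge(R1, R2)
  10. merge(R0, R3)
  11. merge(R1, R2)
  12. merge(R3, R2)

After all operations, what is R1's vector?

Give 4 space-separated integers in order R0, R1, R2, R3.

Answer: 4 0 6 4

Derivation:
Op 1: merge R2<->R1 -> R2=(0,0,0,0) R1=(0,0,0,0)
Op 2: inc R3 by 4 -> R3=(0,0,0,4) value=4
Op 3: inc R0 by 4 -> R0=(4,0,0,0) value=4
Op 4: merge R0<->R3 -> R0=(4,0,0,4) R3=(4,0,0,4)
Op 5: inc R2 by 1 -> R2=(0,0,1,0) value=1
Op 6: inc R2 by 5 -> R2=(0,0,6,0) value=6
Op 7: merge R2<->R0 -> R2=(4,0,6,4) R0=(4,0,6,4)
Op 8: merge R0<->R3 -> R0=(4,0,6,4) R3=(4,0,6,4)
Op 9: merge R1<->R2 -> R1=(4,0,6,4) R2=(4,0,6,4)
Op 10: merge R0<->R3 -> R0=(4,0,6,4) R3=(4,0,6,4)
Op 11: merge R1<->R2 -> R1=(4,0,6,4) R2=(4,0,6,4)
Op 12: merge R3<->R2 -> R3=(4,0,6,4) R2=(4,0,6,4)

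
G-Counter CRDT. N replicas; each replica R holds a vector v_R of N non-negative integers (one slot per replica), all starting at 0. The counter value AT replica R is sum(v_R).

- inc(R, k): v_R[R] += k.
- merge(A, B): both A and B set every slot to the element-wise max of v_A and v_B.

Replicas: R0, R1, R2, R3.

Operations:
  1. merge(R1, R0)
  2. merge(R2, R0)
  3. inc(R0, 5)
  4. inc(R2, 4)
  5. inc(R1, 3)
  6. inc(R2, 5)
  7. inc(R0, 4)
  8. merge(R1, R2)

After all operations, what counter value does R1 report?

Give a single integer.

Answer: 12

Derivation:
Op 1: merge R1<->R0 -> R1=(0,0,0,0) R0=(0,0,0,0)
Op 2: merge R2<->R0 -> R2=(0,0,0,0) R0=(0,0,0,0)
Op 3: inc R0 by 5 -> R0=(5,0,0,0) value=5
Op 4: inc R2 by 4 -> R2=(0,0,4,0) value=4
Op 5: inc R1 by 3 -> R1=(0,3,0,0) value=3
Op 6: inc R2 by 5 -> R2=(0,0,9,0) value=9
Op 7: inc R0 by 4 -> R0=(9,0,0,0) value=9
Op 8: merge R1<->R2 -> R1=(0,3,9,0) R2=(0,3,9,0)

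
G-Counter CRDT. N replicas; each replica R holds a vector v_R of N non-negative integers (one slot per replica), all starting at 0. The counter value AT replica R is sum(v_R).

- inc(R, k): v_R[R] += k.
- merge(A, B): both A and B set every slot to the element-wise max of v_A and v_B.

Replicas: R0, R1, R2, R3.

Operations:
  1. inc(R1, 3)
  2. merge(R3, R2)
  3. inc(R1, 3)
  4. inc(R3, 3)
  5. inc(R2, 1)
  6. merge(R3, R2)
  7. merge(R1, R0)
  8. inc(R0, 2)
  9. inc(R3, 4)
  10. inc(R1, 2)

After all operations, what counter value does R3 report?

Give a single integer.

Op 1: inc R1 by 3 -> R1=(0,3,0,0) value=3
Op 2: merge R3<->R2 -> R3=(0,0,0,0) R2=(0,0,0,0)
Op 3: inc R1 by 3 -> R1=(0,6,0,0) value=6
Op 4: inc R3 by 3 -> R3=(0,0,0,3) value=3
Op 5: inc R2 by 1 -> R2=(0,0,1,0) value=1
Op 6: merge R3<->R2 -> R3=(0,0,1,3) R2=(0,0,1,3)
Op 7: merge R1<->R0 -> R1=(0,6,0,0) R0=(0,6,0,0)
Op 8: inc R0 by 2 -> R0=(2,6,0,0) value=8
Op 9: inc R3 by 4 -> R3=(0,0,1,7) value=8
Op 10: inc R1 by 2 -> R1=(0,8,0,0) value=8

Answer: 8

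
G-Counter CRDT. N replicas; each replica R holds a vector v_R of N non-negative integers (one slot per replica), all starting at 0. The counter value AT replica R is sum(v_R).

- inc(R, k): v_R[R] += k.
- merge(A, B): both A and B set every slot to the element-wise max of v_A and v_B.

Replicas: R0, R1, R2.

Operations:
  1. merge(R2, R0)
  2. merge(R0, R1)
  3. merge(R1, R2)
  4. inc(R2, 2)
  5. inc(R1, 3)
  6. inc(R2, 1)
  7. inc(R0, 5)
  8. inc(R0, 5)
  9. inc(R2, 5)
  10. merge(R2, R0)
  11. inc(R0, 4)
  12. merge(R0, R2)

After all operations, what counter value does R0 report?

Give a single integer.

Answer: 22

Derivation:
Op 1: merge R2<->R0 -> R2=(0,0,0) R0=(0,0,0)
Op 2: merge R0<->R1 -> R0=(0,0,0) R1=(0,0,0)
Op 3: merge R1<->R2 -> R1=(0,0,0) R2=(0,0,0)
Op 4: inc R2 by 2 -> R2=(0,0,2) value=2
Op 5: inc R1 by 3 -> R1=(0,3,0) value=3
Op 6: inc R2 by 1 -> R2=(0,0,3) value=3
Op 7: inc R0 by 5 -> R0=(5,0,0) value=5
Op 8: inc R0 by 5 -> R0=(10,0,0) value=10
Op 9: inc R2 by 5 -> R2=(0,0,8) value=8
Op 10: merge R2<->R0 -> R2=(10,0,8) R0=(10,0,8)
Op 11: inc R0 by 4 -> R0=(14,0,8) value=22
Op 12: merge R0<->R2 -> R0=(14,0,8) R2=(14,0,8)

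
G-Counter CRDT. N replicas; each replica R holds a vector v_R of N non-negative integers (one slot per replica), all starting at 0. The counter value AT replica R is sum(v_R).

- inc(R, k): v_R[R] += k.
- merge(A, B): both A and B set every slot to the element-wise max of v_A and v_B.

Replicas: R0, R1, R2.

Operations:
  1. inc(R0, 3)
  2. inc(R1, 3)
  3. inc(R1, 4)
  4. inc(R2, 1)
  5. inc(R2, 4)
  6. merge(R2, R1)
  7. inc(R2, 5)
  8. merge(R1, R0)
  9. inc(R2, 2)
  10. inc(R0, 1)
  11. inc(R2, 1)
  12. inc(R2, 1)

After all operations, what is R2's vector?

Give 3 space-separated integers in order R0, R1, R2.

Answer: 0 7 14

Derivation:
Op 1: inc R0 by 3 -> R0=(3,0,0) value=3
Op 2: inc R1 by 3 -> R1=(0,3,0) value=3
Op 3: inc R1 by 4 -> R1=(0,7,0) value=7
Op 4: inc R2 by 1 -> R2=(0,0,1) value=1
Op 5: inc R2 by 4 -> R2=(0,0,5) value=5
Op 6: merge R2<->R1 -> R2=(0,7,5) R1=(0,7,5)
Op 7: inc R2 by 5 -> R2=(0,7,10) value=17
Op 8: merge R1<->R0 -> R1=(3,7,5) R0=(3,7,5)
Op 9: inc R2 by 2 -> R2=(0,7,12) value=19
Op 10: inc R0 by 1 -> R0=(4,7,5) value=16
Op 11: inc R2 by 1 -> R2=(0,7,13) value=20
Op 12: inc R2 by 1 -> R2=(0,7,14) value=21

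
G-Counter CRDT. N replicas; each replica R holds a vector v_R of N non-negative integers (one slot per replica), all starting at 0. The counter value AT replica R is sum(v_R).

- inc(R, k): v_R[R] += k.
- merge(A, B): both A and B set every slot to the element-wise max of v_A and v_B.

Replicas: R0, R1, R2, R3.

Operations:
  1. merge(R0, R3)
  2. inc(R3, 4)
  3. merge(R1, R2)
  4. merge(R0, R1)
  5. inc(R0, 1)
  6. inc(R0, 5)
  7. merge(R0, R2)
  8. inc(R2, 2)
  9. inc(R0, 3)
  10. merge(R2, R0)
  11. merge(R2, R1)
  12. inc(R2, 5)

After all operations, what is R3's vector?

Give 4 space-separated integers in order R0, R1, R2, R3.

Op 1: merge R0<->R3 -> R0=(0,0,0,0) R3=(0,0,0,0)
Op 2: inc R3 by 4 -> R3=(0,0,0,4) value=4
Op 3: merge R1<->R2 -> R1=(0,0,0,0) R2=(0,0,0,0)
Op 4: merge R0<->R1 -> R0=(0,0,0,0) R1=(0,0,0,0)
Op 5: inc R0 by 1 -> R0=(1,0,0,0) value=1
Op 6: inc R0 by 5 -> R0=(6,0,0,0) value=6
Op 7: merge R0<->R2 -> R0=(6,0,0,0) R2=(6,0,0,0)
Op 8: inc R2 by 2 -> R2=(6,0,2,0) value=8
Op 9: inc R0 by 3 -> R0=(9,0,0,0) value=9
Op 10: merge R2<->R0 -> R2=(9,0,2,0) R0=(9,0,2,0)
Op 11: merge R2<->R1 -> R2=(9,0,2,0) R1=(9,0,2,0)
Op 12: inc R2 by 5 -> R2=(9,0,7,0) value=16

Answer: 0 0 0 4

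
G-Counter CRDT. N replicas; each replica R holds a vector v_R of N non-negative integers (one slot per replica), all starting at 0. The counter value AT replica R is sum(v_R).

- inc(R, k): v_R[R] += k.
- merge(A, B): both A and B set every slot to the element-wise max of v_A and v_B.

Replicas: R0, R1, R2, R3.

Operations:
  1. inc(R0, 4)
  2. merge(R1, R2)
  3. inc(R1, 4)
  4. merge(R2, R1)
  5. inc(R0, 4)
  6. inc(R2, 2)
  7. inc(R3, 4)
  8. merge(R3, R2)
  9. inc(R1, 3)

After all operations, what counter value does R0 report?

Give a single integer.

Answer: 8

Derivation:
Op 1: inc R0 by 4 -> R0=(4,0,0,0) value=4
Op 2: merge R1<->R2 -> R1=(0,0,0,0) R2=(0,0,0,0)
Op 3: inc R1 by 4 -> R1=(0,4,0,0) value=4
Op 4: merge R2<->R1 -> R2=(0,4,0,0) R1=(0,4,0,0)
Op 5: inc R0 by 4 -> R0=(8,0,0,0) value=8
Op 6: inc R2 by 2 -> R2=(0,4,2,0) value=6
Op 7: inc R3 by 4 -> R3=(0,0,0,4) value=4
Op 8: merge R3<->R2 -> R3=(0,4,2,4) R2=(0,4,2,4)
Op 9: inc R1 by 3 -> R1=(0,7,0,0) value=7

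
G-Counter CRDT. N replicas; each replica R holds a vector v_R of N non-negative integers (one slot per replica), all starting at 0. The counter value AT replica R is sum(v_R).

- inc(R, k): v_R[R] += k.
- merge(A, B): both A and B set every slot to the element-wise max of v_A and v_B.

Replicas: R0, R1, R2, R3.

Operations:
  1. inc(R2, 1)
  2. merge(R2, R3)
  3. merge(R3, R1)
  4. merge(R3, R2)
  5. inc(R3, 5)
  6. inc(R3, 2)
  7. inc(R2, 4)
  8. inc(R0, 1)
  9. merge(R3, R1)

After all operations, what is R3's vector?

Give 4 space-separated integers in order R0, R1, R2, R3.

Op 1: inc R2 by 1 -> R2=(0,0,1,0) value=1
Op 2: merge R2<->R3 -> R2=(0,0,1,0) R3=(0,0,1,0)
Op 3: merge R3<->R1 -> R3=(0,0,1,0) R1=(0,0,1,0)
Op 4: merge R3<->R2 -> R3=(0,0,1,0) R2=(0,0,1,0)
Op 5: inc R3 by 5 -> R3=(0,0,1,5) value=6
Op 6: inc R3 by 2 -> R3=(0,0,1,7) value=8
Op 7: inc R2 by 4 -> R2=(0,0,5,0) value=5
Op 8: inc R0 by 1 -> R0=(1,0,0,0) value=1
Op 9: merge R3<->R1 -> R3=(0,0,1,7) R1=(0,0,1,7)

Answer: 0 0 1 7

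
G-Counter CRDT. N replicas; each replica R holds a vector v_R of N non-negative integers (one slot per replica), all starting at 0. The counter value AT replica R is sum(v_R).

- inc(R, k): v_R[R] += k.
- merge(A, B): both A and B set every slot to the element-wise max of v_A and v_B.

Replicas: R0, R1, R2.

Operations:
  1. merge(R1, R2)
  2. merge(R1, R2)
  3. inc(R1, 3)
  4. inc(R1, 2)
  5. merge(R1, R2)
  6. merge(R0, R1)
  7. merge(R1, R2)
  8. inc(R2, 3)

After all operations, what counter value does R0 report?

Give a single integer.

Op 1: merge R1<->R2 -> R1=(0,0,0) R2=(0,0,0)
Op 2: merge R1<->R2 -> R1=(0,0,0) R2=(0,0,0)
Op 3: inc R1 by 3 -> R1=(0,3,0) value=3
Op 4: inc R1 by 2 -> R1=(0,5,0) value=5
Op 5: merge R1<->R2 -> R1=(0,5,0) R2=(0,5,0)
Op 6: merge R0<->R1 -> R0=(0,5,0) R1=(0,5,0)
Op 7: merge R1<->R2 -> R1=(0,5,0) R2=(0,5,0)
Op 8: inc R2 by 3 -> R2=(0,5,3) value=8

Answer: 5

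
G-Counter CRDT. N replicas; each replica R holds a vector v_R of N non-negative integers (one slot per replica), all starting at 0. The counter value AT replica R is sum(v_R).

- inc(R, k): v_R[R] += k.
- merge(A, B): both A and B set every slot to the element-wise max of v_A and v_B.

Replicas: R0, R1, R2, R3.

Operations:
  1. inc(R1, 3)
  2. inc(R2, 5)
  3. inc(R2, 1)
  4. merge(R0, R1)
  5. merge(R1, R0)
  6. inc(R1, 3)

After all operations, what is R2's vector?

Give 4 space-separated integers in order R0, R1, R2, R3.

Op 1: inc R1 by 3 -> R1=(0,3,0,0) value=3
Op 2: inc R2 by 5 -> R2=(0,0,5,0) value=5
Op 3: inc R2 by 1 -> R2=(0,0,6,0) value=6
Op 4: merge R0<->R1 -> R0=(0,3,0,0) R1=(0,3,0,0)
Op 5: merge R1<->R0 -> R1=(0,3,0,0) R0=(0,3,0,0)
Op 6: inc R1 by 3 -> R1=(0,6,0,0) value=6

Answer: 0 0 6 0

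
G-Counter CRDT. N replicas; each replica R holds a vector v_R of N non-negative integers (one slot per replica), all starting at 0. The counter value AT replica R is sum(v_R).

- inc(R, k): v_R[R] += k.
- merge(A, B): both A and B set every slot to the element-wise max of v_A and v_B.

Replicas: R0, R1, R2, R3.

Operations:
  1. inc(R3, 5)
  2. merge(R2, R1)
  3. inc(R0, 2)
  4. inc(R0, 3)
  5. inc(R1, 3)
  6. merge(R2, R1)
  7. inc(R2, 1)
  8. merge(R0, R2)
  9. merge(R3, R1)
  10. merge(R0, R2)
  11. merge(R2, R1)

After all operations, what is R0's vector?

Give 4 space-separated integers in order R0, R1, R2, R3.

Answer: 5 3 1 0

Derivation:
Op 1: inc R3 by 5 -> R3=(0,0,0,5) value=5
Op 2: merge R2<->R1 -> R2=(0,0,0,0) R1=(0,0,0,0)
Op 3: inc R0 by 2 -> R0=(2,0,0,0) value=2
Op 4: inc R0 by 3 -> R0=(5,0,0,0) value=5
Op 5: inc R1 by 3 -> R1=(0,3,0,0) value=3
Op 6: merge R2<->R1 -> R2=(0,3,0,0) R1=(0,3,0,0)
Op 7: inc R2 by 1 -> R2=(0,3,1,0) value=4
Op 8: merge R0<->R2 -> R0=(5,3,1,0) R2=(5,3,1,0)
Op 9: merge R3<->R1 -> R3=(0,3,0,5) R1=(0,3,0,5)
Op 10: merge R0<->R2 -> R0=(5,3,1,0) R2=(5,3,1,0)
Op 11: merge R2<->R1 -> R2=(5,3,1,5) R1=(5,3,1,5)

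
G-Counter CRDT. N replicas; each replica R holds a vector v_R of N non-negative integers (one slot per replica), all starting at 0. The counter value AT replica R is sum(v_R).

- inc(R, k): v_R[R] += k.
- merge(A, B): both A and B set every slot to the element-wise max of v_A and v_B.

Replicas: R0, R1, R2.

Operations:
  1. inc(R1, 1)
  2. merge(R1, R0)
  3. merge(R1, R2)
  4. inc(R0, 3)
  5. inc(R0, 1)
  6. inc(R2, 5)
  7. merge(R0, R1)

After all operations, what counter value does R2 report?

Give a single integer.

Answer: 6

Derivation:
Op 1: inc R1 by 1 -> R1=(0,1,0) value=1
Op 2: merge R1<->R0 -> R1=(0,1,0) R0=(0,1,0)
Op 3: merge R1<->R2 -> R1=(0,1,0) R2=(0,1,0)
Op 4: inc R0 by 3 -> R0=(3,1,0) value=4
Op 5: inc R0 by 1 -> R0=(4,1,0) value=5
Op 6: inc R2 by 5 -> R2=(0,1,5) value=6
Op 7: merge R0<->R1 -> R0=(4,1,0) R1=(4,1,0)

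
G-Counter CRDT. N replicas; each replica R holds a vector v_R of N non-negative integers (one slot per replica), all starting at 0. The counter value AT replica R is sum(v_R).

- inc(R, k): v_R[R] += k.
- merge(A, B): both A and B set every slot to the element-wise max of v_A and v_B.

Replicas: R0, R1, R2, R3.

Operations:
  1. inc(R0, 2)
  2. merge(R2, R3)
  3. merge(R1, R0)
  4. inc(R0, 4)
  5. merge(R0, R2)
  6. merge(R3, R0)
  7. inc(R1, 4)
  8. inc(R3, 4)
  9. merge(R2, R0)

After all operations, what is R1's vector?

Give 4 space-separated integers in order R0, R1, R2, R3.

Op 1: inc R0 by 2 -> R0=(2,0,0,0) value=2
Op 2: merge R2<->R3 -> R2=(0,0,0,0) R3=(0,0,0,0)
Op 3: merge R1<->R0 -> R1=(2,0,0,0) R0=(2,0,0,0)
Op 4: inc R0 by 4 -> R0=(6,0,0,0) value=6
Op 5: merge R0<->R2 -> R0=(6,0,0,0) R2=(6,0,0,0)
Op 6: merge R3<->R0 -> R3=(6,0,0,0) R0=(6,0,0,0)
Op 7: inc R1 by 4 -> R1=(2,4,0,0) value=6
Op 8: inc R3 by 4 -> R3=(6,0,0,4) value=10
Op 9: merge R2<->R0 -> R2=(6,0,0,0) R0=(6,0,0,0)

Answer: 2 4 0 0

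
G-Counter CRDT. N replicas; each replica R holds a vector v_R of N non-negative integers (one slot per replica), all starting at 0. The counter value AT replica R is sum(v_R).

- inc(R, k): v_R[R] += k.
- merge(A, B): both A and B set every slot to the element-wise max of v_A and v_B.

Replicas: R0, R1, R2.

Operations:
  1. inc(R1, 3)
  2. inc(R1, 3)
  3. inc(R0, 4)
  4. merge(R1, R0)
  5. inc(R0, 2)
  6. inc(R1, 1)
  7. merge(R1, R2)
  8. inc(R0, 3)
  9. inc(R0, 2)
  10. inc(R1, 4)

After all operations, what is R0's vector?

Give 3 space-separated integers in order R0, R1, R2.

Answer: 11 6 0

Derivation:
Op 1: inc R1 by 3 -> R1=(0,3,0) value=3
Op 2: inc R1 by 3 -> R1=(0,6,0) value=6
Op 3: inc R0 by 4 -> R0=(4,0,0) value=4
Op 4: merge R1<->R0 -> R1=(4,6,0) R0=(4,6,0)
Op 5: inc R0 by 2 -> R0=(6,6,0) value=12
Op 6: inc R1 by 1 -> R1=(4,7,0) value=11
Op 7: merge R1<->R2 -> R1=(4,7,0) R2=(4,7,0)
Op 8: inc R0 by 3 -> R0=(9,6,0) value=15
Op 9: inc R0 by 2 -> R0=(11,6,0) value=17
Op 10: inc R1 by 4 -> R1=(4,11,0) value=15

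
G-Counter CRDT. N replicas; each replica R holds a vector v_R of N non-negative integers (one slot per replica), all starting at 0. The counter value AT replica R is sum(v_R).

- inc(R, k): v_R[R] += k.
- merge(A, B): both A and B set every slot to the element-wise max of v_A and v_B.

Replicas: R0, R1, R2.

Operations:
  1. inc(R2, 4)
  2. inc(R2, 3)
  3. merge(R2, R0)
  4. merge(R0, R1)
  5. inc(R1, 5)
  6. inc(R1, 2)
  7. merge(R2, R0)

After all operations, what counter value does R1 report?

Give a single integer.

Answer: 14

Derivation:
Op 1: inc R2 by 4 -> R2=(0,0,4) value=4
Op 2: inc R2 by 3 -> R2=(0,0,7) value=7
Op 3: merge R2<->R0 -> R2=(0,0,7) R0=(0,0,7)
Op 4: merge R0<->R1 -> R0=(0,0,7) R1=(0,0,7)
Op 5: inc R1 by 5 -> R1=(0,5,7) value=12
Op 6: inc R1 by 2 -> R1=(0,7,7) value=14
Op 7: merge R2<->R0 -> R2=(0,0,7) R0=(0,0,7)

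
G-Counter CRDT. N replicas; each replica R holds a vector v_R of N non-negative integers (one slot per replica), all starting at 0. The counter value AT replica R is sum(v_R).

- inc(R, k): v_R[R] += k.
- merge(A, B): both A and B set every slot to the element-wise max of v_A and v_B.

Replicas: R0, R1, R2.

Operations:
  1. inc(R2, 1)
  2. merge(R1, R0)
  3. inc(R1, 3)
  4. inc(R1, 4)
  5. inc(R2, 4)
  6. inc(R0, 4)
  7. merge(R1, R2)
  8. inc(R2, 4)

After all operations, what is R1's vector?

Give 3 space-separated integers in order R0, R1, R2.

Answer: 0 7 5

Derivation:
Op 1: inc R2 by 1 -> R2=(0,0,1) value=1
Op 2: merge R1<->R0 -> R1=(0,0,0) R0=(0,0,0)
Op 3: inc R1 by 3 -> R1=(0,3,0) value=3
Op 4: inc R1 by 4 -> R1=(0,7,0) value=7
Op 5: inc R2 by 4 -> R2=(0,0,5) value=5
Op 6: inc R0 by 4 -> R0=(4,0,0) value=4
Op 7: merge R1<->R2 -> R1=(0,7,5) R2=(0,7,5)
Op 8: inc R2 by 4 -> R2=(0,7,9) value=16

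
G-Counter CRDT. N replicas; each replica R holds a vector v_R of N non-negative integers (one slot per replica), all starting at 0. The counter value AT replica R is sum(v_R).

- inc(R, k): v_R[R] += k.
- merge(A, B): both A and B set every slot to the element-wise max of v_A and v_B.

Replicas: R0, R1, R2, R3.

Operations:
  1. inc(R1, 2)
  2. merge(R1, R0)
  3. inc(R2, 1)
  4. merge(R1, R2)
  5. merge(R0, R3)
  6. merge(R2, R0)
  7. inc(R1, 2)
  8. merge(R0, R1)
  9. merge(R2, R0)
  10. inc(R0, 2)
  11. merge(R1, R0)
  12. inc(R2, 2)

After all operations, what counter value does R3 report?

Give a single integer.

Answer: 2

Derivation:
Op 1: inc R1 by 2 -> R1=(0,2,0,0) value=2
Op 2: merge R1<->R0 -> R1=(0,2,0,0) R0=(0,2,0,0)
Op 3: inc R2 by 1 -> R2=(0,0,1,0) value=1
Op 4: merge R1<->R2 -> R1=(0,2,1,0) R2=(0,2,1,0)
Op 5: merge R0<->R3 -> R0=(0,2,0,0) R3=(0,2,0,0)
Op 6: merge R2<->R0 -> R2=(0,2,1,0) R0=(0,2,1,0)
Op 7: inc R1 by 2 -> R1=(0,4,1,0) value=5
Op 8: merge R0<->R1 -> R0=(0,4,1,0) R1=(0,4,1,0)
Op 9: merge R2<->R0 -> R2=(0,4,1,0) R0=(0,4,1,0)
Op 10: inc R0 by 2 -> R0=(2,4,1,0) value=7
Op 11: merge R1<->R0 -> R1=(2,4,1,0) R0=(2,4,1,0)
Op 12: inc R2 by 2 -> R2=(0,4,3,0) value=7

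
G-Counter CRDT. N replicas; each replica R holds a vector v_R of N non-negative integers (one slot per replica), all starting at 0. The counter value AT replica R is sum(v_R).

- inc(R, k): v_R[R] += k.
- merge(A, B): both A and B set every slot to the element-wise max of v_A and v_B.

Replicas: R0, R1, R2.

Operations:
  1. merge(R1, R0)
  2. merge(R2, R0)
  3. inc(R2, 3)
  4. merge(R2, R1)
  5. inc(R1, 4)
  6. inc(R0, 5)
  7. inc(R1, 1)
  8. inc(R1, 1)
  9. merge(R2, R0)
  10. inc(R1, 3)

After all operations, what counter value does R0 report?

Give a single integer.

Op 1: merge R1<->R0 -> R1=(0,0,0) R0=(0,0,0)
Op 2: merge R2<->R0 -> R2=(0,0,0) R0=(0,0,0)
Op 3: inc R2 by 3 -> R2=(0,0,3) value=3
Op 4: merge R2<->R1 -> R2=(0,0,3) R1=(0,0,3)
Op 5: inc R1 by 4 -> R1=(0,4,3) value=7
Op 6: inc R0 by 5 -> R0=(5,0,0) value=5
Op 7: inc R1 by 1 -> R1=(0,5,3) value=8
Op 8: inc R1 by 1 -> R1=(0,6,3) value=9
Op 9: merge R2<->R0 -> R2=(5,0,3) R0=(5,0,3)
Op 10: inc R1 by 3 -> R1=(0,9,3) value=12

Answer: 8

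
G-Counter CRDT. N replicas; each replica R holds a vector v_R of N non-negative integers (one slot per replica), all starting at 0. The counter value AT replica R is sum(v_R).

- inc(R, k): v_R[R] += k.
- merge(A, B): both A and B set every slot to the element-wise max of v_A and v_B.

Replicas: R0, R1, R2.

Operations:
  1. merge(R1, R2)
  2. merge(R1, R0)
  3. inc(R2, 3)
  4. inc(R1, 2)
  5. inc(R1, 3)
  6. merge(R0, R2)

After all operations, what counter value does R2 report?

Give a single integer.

Op 1: merge R1<->R2 -> R1=(0,0,0) R2=(0,0,0)
Op 2: merge R1<->R0 -> R1=(0,0,0) R0=(0,0,0)
Op 3: inc R2 by 3 -> R2=(0,0,3) value=3
Op 4: inc R1 by 2 -> R1=(0,2,0) value=2
Op 5: inc R1 by 3 -> R1=(0,5,0) value=5
Op 6: merge R0<->R2 -> R0=(0,0,3) R2=(0,0,3)

Answer: 3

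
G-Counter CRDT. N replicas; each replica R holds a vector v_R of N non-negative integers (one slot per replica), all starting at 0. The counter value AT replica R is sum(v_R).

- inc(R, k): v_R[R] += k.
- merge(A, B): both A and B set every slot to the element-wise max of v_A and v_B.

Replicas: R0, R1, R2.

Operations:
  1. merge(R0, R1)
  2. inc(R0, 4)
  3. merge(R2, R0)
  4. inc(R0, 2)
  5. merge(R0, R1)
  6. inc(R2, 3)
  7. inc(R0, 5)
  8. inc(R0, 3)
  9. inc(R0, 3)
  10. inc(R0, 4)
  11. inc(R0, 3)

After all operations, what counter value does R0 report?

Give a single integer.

Op 1: merge R0<->R1 -> R0=(0,0,0) R1=(0,0,0)
Op 2: inc R0 by 4 -> R0=(4,0,0) value=4
Op 3: merge R2<->R0 -> R2=(4,0,0) R0=(4,0,0)
Op 4: inc R0 by 2 -> R0=(6,0,0) value=6
Op 5: merge R0<->R1 -> R0=(6,0,0) R1=(6,0,0)
Op 6: inc R2 by 3 -> R2=(4,0,3) value=7
Op 7: inc R0 by 5 -> R0=(11,0,0) value=11
Op 8: inc R0 by 3 -> R0=(14,0,0) value=14
Op 9: inc R0 by 3 -> R0=(17,0,0) value=17
Op 10: inc R0 by 4 -> R0=(21,0,0) value=21
Op 11: inc R0 by 3 -> R0=(24,0,0) value=24

Answer: 24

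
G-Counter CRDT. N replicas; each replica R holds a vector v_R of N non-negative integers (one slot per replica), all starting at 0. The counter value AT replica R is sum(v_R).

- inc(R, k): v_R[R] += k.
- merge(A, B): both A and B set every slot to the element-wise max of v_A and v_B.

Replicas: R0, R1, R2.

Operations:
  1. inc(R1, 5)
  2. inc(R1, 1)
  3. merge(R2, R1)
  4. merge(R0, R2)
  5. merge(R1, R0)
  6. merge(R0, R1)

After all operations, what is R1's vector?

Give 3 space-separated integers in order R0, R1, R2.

Op 1: inc R1 by 5 -> R1=(0,5,0) value=5
Op 2: inc R1 by 1 -> R1=(0,6,0) value=6
Op 3: merge R2<->R1 -> R2=(0,6,0) R1=(0,6,0)
Op 4: merge R0<->R2 -> R0=(0,6,0) R2=(0,6,0)
Op 5: merge R1<->R0 -> R1=(0,6,0) R0=(0,6,0)
Op 6: merge R0<->R1 -> R0=(0,6,0) R1=(0,6,0)

Answer: 0 6 0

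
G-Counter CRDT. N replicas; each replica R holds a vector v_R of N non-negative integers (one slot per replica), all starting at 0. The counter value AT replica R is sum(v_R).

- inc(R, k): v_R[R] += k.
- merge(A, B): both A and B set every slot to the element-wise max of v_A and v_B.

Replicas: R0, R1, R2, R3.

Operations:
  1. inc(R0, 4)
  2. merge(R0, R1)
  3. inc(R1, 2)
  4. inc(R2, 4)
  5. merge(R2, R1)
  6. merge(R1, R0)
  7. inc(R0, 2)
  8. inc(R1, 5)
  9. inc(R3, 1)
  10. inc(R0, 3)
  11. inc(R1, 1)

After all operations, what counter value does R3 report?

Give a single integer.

Answer: 1

Derivation:
Op 1: inc R0 by 4 -> R0=(4,0,0,0) value=4
Op 2: merge R0<->R1 -> R0=(4,0,0,0) R1=(4,0,0,0)
Op 3: inc R1 by 2 -> R1=(4,2,0,0) value=6
Op 4: inc R2 by 4 -> R2=(0,0,4,0) value=4
Op 5: merge R2<->R1 -> R2=(4,2,4,0) R1=(4,2,4,0)
Op 6: merge R1<->R0 -> R1=(4,2,4,0) R0=(4,2,4,0)
Op 7: inc R0 by 2 -> R0=(6,2,4,0) value=12
Op 8: inc R1 by 5 -> R1=(4,7,4,0) value=15
Op 9: inc R3 by 1 -> R3=(0,0,0,1) value=1
Op 10: inc R0 by 3 -> R0=(9,2,4,0) value=15
Op 11: inc R1 by 1 -> R1=(4,8,4,0) value=16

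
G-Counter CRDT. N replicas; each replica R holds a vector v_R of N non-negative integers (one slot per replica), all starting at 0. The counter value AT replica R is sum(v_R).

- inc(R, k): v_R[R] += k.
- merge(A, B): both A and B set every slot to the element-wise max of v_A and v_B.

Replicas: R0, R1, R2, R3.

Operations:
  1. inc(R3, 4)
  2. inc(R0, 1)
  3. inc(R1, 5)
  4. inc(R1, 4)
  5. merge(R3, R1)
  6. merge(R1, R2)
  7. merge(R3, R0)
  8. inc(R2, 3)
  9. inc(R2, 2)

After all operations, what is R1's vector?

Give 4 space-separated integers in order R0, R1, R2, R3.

Op 1: inc R3 by 4 -> R3=(0,0,0,4) value=4
Op 2: inc R0 by 1 -> R0=(1,0,0,0) value=1
Op 3: inc R1 by 5 -> R1=(0,5,0,0) value=5
Op 4: inc R1 by 4 -> R1=(0,9,0,0) value=9
Op 5: merge R3<->R1 -> R3=(0,9,0,4) R1=(0,9,0,4)
Op 6: merge R1<->R2 -> R1=(0,9,0,4) R2=(0,9,0,4)
Op 7: merge R3<->R0 -> R3=(1,9,0,4) R0=(1,9,0,4)
Op 8: inc R2 by 3 -> R2=(0,9,3,4) value=16
Op 9: inc R2 by 2 -> R2=(0,9,5,4) value=18

Answer: 0 9 0 4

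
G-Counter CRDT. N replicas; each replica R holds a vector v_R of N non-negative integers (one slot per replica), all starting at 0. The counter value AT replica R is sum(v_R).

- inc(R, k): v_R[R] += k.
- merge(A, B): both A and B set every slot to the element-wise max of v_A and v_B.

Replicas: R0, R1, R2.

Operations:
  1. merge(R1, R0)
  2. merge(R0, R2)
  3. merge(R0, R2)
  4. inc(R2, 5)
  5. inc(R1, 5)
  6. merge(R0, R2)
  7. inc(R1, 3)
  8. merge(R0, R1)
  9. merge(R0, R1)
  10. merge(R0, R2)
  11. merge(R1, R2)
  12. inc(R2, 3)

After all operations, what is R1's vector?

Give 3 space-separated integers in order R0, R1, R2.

Answer: 0 8 5

Derivation:
Op 1: merge R1<->R0 -> R1=(0,0,0) R0=(0,0,0)
Op 2: merge R0<->R2 -> R0=(0,0,0) R2=(0,0,0)
Op 3: merge R0<->R2 -> R0=(0,0,0) R2=(0,0,0)
Op 4: inc R2 by 5 -> R2=(0,0,5) value=5
Op 5: inc R1 by 5 -> R1=(0,5,0) value=5
Op 6: merge R0<->R2 -> R0=(0,0,5) R2=(0,0,5)
Op 7: inc R1 by 3 -> R1=(0,8,0) value=8
Op 8: merge R0<->R1 -> R0=(0,8,5) R1=(0,8,5)
Op 9: merge R0<->R1 -> R0=(0,8,5) R1=(0,8,5)
Op 10: merge R0<->R2 -> R0=(0,8,5) R2=(0,8,5)
Op 11: merge R1<->R2 -> R1=(0,8,5) R2=(0,8,5)
Op 12: inc R2 by 3 -> R2=(0,8,8) value=16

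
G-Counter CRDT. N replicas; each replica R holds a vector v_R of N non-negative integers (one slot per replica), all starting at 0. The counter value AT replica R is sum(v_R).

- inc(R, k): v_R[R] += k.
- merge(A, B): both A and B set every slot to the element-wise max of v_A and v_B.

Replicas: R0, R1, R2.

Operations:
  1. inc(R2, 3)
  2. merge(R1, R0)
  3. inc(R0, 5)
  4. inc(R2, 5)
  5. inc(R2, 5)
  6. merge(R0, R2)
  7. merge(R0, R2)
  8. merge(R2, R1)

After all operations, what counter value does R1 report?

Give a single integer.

Op 1: inc R2 by 3 -> R2=(0,0,3) value=3
Op 2: merge R1<->R0 -> R1=(0,0,0) R0=(0,0,0)
Op 3: inc R0 by 5 -> R0=(5,0,0) value=5
Op 4: inc R2 by 5 -> R2=(0,0,8) value=8
Op 5: inc R2 by 5 -> R2=(0,0,13) value=13
Op 6: merge R0<->R2 -> R0=(5,0,13) R2=(5,0,13)
Op 7: merge R0<->R2 -> R0=(5,0,13) R2=(5,0,13)
Op 8: merge R2<->R1 -> R2=(5,0,13) R1=(5,0,13)

Answer: 18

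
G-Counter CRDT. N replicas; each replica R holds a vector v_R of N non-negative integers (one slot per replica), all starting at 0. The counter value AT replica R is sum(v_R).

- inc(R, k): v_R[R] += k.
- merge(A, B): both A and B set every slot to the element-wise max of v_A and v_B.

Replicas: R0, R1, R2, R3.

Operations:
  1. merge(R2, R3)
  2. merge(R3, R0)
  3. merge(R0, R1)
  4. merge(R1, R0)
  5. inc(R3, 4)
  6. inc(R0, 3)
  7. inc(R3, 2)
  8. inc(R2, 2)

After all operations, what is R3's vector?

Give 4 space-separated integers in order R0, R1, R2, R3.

Answer: 0 0 0 6

Derivation:
Op 1: merge R2<->R3 -> R2=(0,0,0,0) R3=(0,0,0,0)
Op 2: merge R3<->R0 -> R3=(0,0,0,0) R0=(0,0,0,0)
Op 3: merge R0<->R1 -> R0=(0,0,0,0) R1=(0,0,0,0)
Op 4: merge R1<->R0 -> R1=(0,0,0,0) R0=(0,0,0,0)
Op 5: inc R3 by 4 -> R3=(0,0,0,4) value=4
Op 6: inc R0 by 3 -> R0=(3,0,0,0) value=3
Op 7: inc R3 by 2 -> R3=(0,0,0,6) value=6
Op 8: inc R2 by 2 -> R2=(0,0,2,0) value=2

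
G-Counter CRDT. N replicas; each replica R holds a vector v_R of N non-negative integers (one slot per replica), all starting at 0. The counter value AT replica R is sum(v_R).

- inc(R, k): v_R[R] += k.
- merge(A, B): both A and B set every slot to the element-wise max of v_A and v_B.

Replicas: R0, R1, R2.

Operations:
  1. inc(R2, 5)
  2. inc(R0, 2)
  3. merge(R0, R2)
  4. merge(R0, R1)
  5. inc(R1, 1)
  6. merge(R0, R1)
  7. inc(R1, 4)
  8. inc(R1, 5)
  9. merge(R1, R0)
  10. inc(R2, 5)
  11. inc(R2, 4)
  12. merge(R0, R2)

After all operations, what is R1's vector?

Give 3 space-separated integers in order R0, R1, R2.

Op 1: inc R2 by 5 -> R2=(0,0,5) value=5
Op 2: inc R0 by 2 -> R0=(2,0,0) value=2
Op 3: merge R0<->R2 -> R0=(2,0,5) R2=(2,0,5)
Op 4: merge R0<->R1 -> R0=(2,0,5) R1=(2,0,5)
Op 5: inc R1 by 1 -> R1=(2,1,5) value=8
Op 6: merge R0<->R1 -> R0=(2,1,5) R1=(2,1,5)
Op 7: inc R1 by 4 -> R1=(2,5,5) value=12
Op 8: inc R1 by 5 -> R1=(2,10,5) value=17
Op 9: merge R1<->R0 -> R1=(2,10,5) R0=(2,10,5)
Op 10: inc R2 by 5 -> R2=(2,0,10) value=12
Op 11: inc R2 by 4 -> R2=(2,0,14) value=16
Op 12: merge R0<->R2 -> R0=(2,10,14) R2=(2,10,14)

Answer: 2 10 5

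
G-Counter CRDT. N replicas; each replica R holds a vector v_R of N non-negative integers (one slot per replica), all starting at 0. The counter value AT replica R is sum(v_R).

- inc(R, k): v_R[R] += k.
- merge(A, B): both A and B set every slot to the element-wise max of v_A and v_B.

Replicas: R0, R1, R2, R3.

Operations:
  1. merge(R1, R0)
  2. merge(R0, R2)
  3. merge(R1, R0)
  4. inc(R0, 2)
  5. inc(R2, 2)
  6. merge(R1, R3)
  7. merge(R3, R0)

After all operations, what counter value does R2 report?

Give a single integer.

Answer: 2

Derivation:
Op 1: merge R1<->R0 -> R1=(0,0,0,0) R0=(0,0,0,0)
Op 2: merge R0<->R2 -> R0=(0,0,0,0) R2=(0,0,0,0)
Op 3: merge R1<->R0 -> R1=(0,0,0,0) R0=(0,0,0,0)
Op 4: inc R0 by 2 -> R0=(2,0,0,0) value=2
Op 5: inc R2 by 2 -> R2=(0,0,2,0) value=2
Op 6: merge R1<->R3 -> R1=(0,0,0,0) R3=(0,0,0,0)
Op 7: merge R3<->R0 -> R3=(2,0,0,0) R0=(2,0,0,0)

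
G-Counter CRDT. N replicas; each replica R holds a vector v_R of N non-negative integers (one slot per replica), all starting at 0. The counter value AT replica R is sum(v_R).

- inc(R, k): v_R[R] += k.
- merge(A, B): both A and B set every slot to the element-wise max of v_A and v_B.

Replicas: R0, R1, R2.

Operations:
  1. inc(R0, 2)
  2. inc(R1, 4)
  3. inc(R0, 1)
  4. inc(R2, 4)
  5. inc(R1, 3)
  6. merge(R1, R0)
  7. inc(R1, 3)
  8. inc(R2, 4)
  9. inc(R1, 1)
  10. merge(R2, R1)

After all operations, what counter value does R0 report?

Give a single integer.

Answer: 10

Derivation:
Op 1: inc R0 by 2 -> R0=(2,0,0) value=2
Op 2: inc R1 by 4 -> R1=(0,4,0) value=4
Op 3: inc R0 by 1 -> R0=(3,0,0) value=3
Op 4: inc R2 by 4 -> R2=(0,0,4) value=4
Op 5: inc R1 by 3 -> R1=(0,7,0) value=7
Op 6: merge R1<->R0 -> R1=(3,7,0) R0=(3,7,0)
Op 7: inc R1 by 3 -> R1=(3,10,0) value=13
Op 8: inc R2 by 4 -> R2=(0,0,8) value=8
Op 9: inc R1 by 1 -> R1=(3,11,0) value=14
Op 10: merge R2<->R1 -> R2=(3,11,8) R1=(3,11,8)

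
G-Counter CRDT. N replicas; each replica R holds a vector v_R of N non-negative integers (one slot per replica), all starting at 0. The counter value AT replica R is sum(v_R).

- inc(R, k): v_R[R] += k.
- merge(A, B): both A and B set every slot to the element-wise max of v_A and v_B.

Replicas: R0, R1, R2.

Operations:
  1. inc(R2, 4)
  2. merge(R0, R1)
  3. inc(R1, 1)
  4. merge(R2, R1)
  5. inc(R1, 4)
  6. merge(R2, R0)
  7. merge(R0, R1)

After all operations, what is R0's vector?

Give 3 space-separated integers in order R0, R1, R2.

Answer: 0 5 4

Derivation:
Op 1: inc R2 by 4 -> R2=(0,0,4) value=4
Op 2: merge R0<->R1 -> R0=(0,0,0) R1=(0,0,0)
Op 3: inc R1 by 1 -> R1=(0,1,0) value=1
Op 4: merge R2<->R1 -> R2=(0,1,4) R1=(0,1,4)
Op 5: inc R1 by 4 -> R1=(0,5,4) value=9
Op 6: merge R2<->R0 -> R2=(0,1,4) R0=(0,1,4)
Op 7: merge R0<->R1 -> R0=(0,5,4) R1=(0,5,4)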